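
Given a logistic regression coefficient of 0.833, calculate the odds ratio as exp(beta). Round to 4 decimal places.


exp(0.833) = 2.3002.
So the odds ratio is 2.3002.

2.3002


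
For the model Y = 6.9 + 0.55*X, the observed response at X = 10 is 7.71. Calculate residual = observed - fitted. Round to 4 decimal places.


Predicted = 6.9 + 0.55 * 10 = 12.4000.
Residual = 7.71 - 12.4000 = -4.6900.

-4.6900


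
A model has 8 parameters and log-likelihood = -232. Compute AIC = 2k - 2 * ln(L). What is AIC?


Compute:
2k = 2*8 = 16.
-2*loglik = -2*(-232) = 464.
AIC = 16 + 464 = 480.

480


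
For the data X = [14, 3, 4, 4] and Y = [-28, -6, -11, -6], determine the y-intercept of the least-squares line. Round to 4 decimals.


The slope is b1 = -1.9721.
Sample means are xbar = 6.2500 and ybar = -12.7500.
Intercept: b0 = -12.7500 - (-1.9721)(6.2500) = -0.4241.

-0.4241


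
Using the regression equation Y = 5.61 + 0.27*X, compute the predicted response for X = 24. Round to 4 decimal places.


Predicted value:
Y = 5.61 + (0.27)(24) = 5.61 + 6.4800 = 12.0900.

12.0900


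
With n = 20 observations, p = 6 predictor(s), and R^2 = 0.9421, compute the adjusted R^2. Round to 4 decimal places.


Adjusted R^2 = 1 - (1 - R^2) * (n-1)/(n-p-1).
(1 - R^2) = 0.0579.
(n-1)/(n-p-1) = 19/13.
(1 - R^2) * (n-1) = 0.0579 * 19 = 1.1001.
Divide by (n-p-1): 1.1001 / 13 = 0.0846.
Adj R^2 = 1 - 0.0846 = 0.9154.

0.9154


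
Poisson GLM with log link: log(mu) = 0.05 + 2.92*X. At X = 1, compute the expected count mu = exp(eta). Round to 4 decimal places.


Compute eta = 0.05 + 2.92 * 1 = 2.9700.
Apply inverse link: mu = e^2.9700 = 19.4919.

19.4919


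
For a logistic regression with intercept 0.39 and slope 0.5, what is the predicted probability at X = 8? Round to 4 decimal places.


Compute z = 0.39 + (0.5)(8) = 4.3900.
exp(-z) = 0.0124.
P = 1/(1 + 0.0124) = 0.9878.

0.9878


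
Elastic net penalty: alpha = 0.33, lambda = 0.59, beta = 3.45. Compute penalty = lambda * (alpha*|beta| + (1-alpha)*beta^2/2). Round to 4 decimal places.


L1 component = 0.33 * |3.45| = 1.1385.
L2 component = 0.67 * 3.45^2 / 2 = 3.9873.
Penalty = 0.59 * (1.1385 + 3.9873) = 0.59 * 5.1258 = 3.0242.

3.0242


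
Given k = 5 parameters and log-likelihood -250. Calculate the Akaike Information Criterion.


Compute:
2k = 2*5 = 10.
-2*loglik = -2*(-250) = 500.
AIC = 10 + 500 = 510.

510


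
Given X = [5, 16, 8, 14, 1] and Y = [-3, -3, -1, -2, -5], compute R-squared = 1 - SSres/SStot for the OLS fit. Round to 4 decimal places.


The fitted line is Y = -3.8915 + 0.1240*X.
SSres = 6.4186, SStot = 8.8000.
R^2 = 1 - SSres/SStot = 0.2706.

0.2706


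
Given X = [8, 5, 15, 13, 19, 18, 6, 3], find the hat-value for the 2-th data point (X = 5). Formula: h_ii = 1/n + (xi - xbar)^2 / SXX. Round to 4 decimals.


Compute xbar = 10.8750 with n = 8 observations.
SXX = 266.8750.
Leverage = 1/8 + (5 - 10.8750)^2/266.8750 = 0.2543.

0.2543


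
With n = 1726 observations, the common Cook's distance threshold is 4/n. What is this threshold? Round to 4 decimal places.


The threshold is 4/n.
4/1726 = 0.0023.

0.0023


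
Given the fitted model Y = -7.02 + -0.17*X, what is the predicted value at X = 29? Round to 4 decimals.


Predicted value:
Y = -7.02 + (-0.17)(29) = -7.02 + -4.9300 = -11.9500.

-11.9500


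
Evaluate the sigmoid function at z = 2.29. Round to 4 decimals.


Compute exp(-2.2900) = 0.1013.
Sigmoid = 1 / (1 + 0.1013) = 1 / 1.1013 = 0.9080.

0.9080


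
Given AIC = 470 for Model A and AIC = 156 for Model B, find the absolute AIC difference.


|AIC_A - AIC_B| = |470 - 156| = 314.
Model B is preferred (lower AIC).

314


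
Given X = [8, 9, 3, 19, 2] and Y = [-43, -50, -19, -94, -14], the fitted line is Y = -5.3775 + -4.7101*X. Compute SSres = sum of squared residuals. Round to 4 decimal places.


Compute predicted values, then residuals = yi - yhat_i.
Residuals: [0.0583, -2.2316, 0.5078, 0.8694, 0.7977].
SSres = sum(residual^2) = 6.6335.

6.6335


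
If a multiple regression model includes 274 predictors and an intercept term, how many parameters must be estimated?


Total coefficients = number of predictors + 1 (for the intercept).
= 274 + 1 = 275.

275


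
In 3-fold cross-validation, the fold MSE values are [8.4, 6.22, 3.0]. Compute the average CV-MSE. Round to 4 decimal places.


Total MSE across folds = 17.6200.
CV-MSE = 17.6200/3 = 5.8733.

5.8733


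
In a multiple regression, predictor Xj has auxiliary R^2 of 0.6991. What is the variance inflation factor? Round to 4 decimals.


VIF = 1 / (1 - 0.6991).
= 1 / 0.3009 = 3.3234.

3.3234


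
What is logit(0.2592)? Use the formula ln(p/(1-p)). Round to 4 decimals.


Compute the odds: 0.2592/0.7408 = 0.3499.
Take the natural log: ln(0.3499) = -1.0501.

-1.0501


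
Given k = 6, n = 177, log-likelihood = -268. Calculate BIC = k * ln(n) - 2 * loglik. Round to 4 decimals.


Compute k*ln(n) = 6*ln(177) = 6*5.176150 = 31.056900.
Then -2*loglik = 536.
BIC = 31.056900 + 536 = 567.056900, which rounds to 567.0569.

567.0569


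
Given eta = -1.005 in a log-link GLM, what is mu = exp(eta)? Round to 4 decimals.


Apply the inverse link:
mu = e^-1.005 = 0.3660.

0.3660


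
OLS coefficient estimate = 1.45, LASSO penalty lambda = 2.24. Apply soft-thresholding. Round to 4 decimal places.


Absolute value: |1.45| = 1.45.
Compare to lambda = 2.24.
Since |beta| <= lambda, the coefficient is set to 0.

0.0000


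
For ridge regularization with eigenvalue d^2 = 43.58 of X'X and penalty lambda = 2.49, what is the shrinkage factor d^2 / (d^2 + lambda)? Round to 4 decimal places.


Denominator = d^2 + lambda = 43.58 + 2.49 = 46.0700.
Shrinkage = 43.58 / 46.0700 = 0.9460.

0.9460


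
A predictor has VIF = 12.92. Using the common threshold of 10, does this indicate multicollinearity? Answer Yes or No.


Check: VIF = 12.92 vs threshold = 10.
Since 12.92 >= 10, the answer is Yes.

Yes


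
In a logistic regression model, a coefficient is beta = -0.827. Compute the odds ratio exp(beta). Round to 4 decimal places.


exp(-0.827) = 0.4374.
So the odds ratio is 0.4374.

0.4374


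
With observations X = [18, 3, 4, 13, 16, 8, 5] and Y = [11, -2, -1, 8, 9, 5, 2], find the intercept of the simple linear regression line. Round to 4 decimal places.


The slope is b1 = 0.8106.
Sample means are xbar = 9.5714 and ybar = 4.5714.
Intercept: b0 = 4.5714 - (0.8106)(9.5714) = -3.1869.

-3.1869


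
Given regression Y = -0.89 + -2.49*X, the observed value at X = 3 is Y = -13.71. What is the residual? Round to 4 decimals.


Predicted = -0.89 + -2.49 * 3 = -8.3600.
Residual = -13.71 - -8.3600 = -5.3500.

-5.3500


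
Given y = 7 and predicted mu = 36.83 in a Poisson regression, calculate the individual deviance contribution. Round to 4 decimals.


First: ln(7/36.83) = -1.660403.
Then: 7 * -1.660403 = -11.622821.
y - mu = 7 - 36.83 = -29.83.
D = 2(-11.622821 - -29.83) = 36.414358, which rounds to 36.4144.

36.4144


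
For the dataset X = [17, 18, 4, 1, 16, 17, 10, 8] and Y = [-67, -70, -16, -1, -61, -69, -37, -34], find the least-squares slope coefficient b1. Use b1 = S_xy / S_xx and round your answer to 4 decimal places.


First compute the means: xbar = 11.3750, ybar = -44.3750.
Then S_xx = sum((xi - xbar)^2) = 303.8750.
S_xy = sum((xi - xbar)(yi - ybar)) = -1216.8750.
b1 = S_xy / S_xx = -1216.8750 / 303.8750 = -4.0045.

-4.0045


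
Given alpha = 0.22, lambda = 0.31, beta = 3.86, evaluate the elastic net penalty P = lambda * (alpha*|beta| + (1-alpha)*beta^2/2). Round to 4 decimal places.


Compute:
L1 = 0.22 * 3.86 = 0.8492.
L2 = 0.78 * 3.86^2 / 2 = 5.8108.
Penalty = 0.31 * (0.8492 + 5.8108) = 2.0646.

2.0646


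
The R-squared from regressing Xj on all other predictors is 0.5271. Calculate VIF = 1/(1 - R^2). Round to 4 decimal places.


VIF = 1 / (1 - 0.5271).
= 1 / 0.4729 = 2.1146.

2.1146


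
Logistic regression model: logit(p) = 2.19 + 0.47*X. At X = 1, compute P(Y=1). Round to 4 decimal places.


z = 2.19 + 0.47 * 1 = 2.6600.
Sigmoid: P = 1 / (1 + exp(-2.6600)) = 0.9346.

0.9346


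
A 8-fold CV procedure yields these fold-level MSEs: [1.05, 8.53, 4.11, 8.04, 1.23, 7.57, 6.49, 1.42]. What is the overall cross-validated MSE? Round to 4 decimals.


Add all fold MSEs: 38.4400.
Divide by k = 8: 38.4400/8 = 4.8050.

4.8050


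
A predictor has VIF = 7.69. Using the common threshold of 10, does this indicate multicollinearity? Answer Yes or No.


Check: VIF = 7.69 vs threshold = 10.
Since 7.69 < 10, the answer is No.

No


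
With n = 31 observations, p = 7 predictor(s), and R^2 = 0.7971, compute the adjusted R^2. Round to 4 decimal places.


Adjusted R^2 = 1 - (1 - R^2) * (n-1)/(n-p-1).
(1 - R^2) = 0.2029.
(n-1)/(n-p-1) = 30/23.
(1 - R^2) * (n-1) = 0.2029 * 30 = 6.0870.
Divide by (n-p-1): 6.0870 / 23 = 0.2647.
Adj R^2 = 1 - 0.2647 = 0.7353.

0.7353


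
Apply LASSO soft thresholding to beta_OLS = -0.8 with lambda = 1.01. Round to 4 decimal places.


Check: |-0.8| = 0.8 vs lambda = 1.01.
Since |beta| <= lambda, the coefficient is set to 0.
Soft-thresholded coefficient = 0.0000.

0.0000


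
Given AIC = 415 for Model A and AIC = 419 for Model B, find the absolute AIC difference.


Compute |415 - 419| = 4.
Model A has the smaller AIC.

4


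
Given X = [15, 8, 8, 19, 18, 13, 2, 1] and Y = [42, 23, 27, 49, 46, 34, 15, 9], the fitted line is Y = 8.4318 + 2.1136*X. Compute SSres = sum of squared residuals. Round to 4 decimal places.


Compute predicted values, then residuals = yi - yhat_i.
Residuals: [1.8642, -2.3406, 1.6594, 0.4098, -0.4766, -1.9086, 2.3410, -1.5454].
SSres = sum(residual^2) = 23.6136.

23.6136


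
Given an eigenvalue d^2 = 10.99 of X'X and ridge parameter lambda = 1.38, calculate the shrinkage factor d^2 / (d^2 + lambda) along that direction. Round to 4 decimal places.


Denominator = d^2 + lambda = 10.99 + 1.38 = 12.3700.
Shrinkage = 10.99 / 12.3700 = 0.8884.

0.8884


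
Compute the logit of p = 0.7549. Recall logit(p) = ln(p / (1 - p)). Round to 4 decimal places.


1 - p = 0.2451.
p/(1-p) = 3.0800.
logit = ln(3.0800) = 1.1249.

1.1249


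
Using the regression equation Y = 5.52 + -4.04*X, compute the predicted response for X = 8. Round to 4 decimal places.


Plug X = 8 into Y = 5.52 + -4.04*X:
Y = 5.52 + -32.3200 = -26.8000.

-26.8000


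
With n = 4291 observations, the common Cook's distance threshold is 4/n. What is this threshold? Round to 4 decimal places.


Cook's distance cutoff = 4/n = 4/4291.
= 0.0009.

0.0009


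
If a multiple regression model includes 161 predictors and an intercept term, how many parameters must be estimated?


Each predictor gets one coefficient, plus one intercept.
Total parameters = 161 + 1 = 162.

162


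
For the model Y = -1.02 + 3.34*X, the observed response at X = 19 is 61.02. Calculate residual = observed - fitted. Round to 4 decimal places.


Predicted = -1.02 + 3.34 * 19 = 62.4400.
Residual = 61.02 - 62.4400 = -1.4200.

-1.4200


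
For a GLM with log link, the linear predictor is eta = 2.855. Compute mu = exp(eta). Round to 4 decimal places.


Apply the inverse link:
mu = e^2.855 = 17.3744.

17.3744


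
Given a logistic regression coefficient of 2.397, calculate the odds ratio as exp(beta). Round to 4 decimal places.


exp(2.397) = 10.9902.
So the odds ratio is 10.9902.

10.9902


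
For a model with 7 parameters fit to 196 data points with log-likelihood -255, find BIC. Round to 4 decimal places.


Compute k*ln(n) = 7*ln(196) = 7*5.278115 = 36.946805.
Then -2*loglik = 510.
BIC = 36.946805 + 510 = 546.946805, which rounds to 546.9468.

546.9468


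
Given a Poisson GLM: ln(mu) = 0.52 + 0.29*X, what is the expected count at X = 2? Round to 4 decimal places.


eta = 0.52 + 0.29 * 2 = 1.1000.
mu = exp(1.1000) = 3.0042.

3.0042


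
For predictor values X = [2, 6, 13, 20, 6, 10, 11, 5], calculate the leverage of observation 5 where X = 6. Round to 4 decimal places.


n = 8, xbar = 9.1250.
SXX = sum((xi - xbar)^2) = 224.8750.
h = 1/8 + (6 - 9.1250)^2 / 224.8750 = 0.1684.

0.1684


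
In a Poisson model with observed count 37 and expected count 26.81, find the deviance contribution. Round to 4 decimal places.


Compute y*ln(y/mu) = 37*ln(37/26.81) = 37*0.322143 = 11.919291.
y - mu = 10.19.
D = 2*(11.919291 - (10.19)) = 3.458582, which rounds to 3.4586.

3.4586


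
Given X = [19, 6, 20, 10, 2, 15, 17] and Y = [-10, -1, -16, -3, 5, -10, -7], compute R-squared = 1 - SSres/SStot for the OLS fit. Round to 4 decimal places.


The fitted line is Y = 6.1568 + -0.9561*X.
SSres = 28.8836, SStot = 288.0000.
R^2 = 1 - SSres/SStot = 0.8997.

0.8997


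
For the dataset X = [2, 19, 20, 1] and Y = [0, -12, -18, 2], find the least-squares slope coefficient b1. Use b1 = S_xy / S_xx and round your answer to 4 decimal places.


First compute the means: xbar = 10.5000, ybar = -7.0000.
Then S_xx = sum((xi - xbar)^2) = 325.0000.
S_xy = sum((xi - xbar)(yi - ybar)) = -292.0000.
b1 = S_xy / S_xx = -292.0000 / 325.0000 = -0.8985.

-0.8985


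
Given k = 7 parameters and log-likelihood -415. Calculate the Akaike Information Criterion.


AIC = 2*7 - 2*(-415).
= 14 + 830 = 844.

844


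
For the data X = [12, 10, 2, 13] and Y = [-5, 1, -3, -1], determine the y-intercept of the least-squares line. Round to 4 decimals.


First find the slope: b1 = 0.0669.
Means: xbar = 9.2500, ybar = -2.0000.
b0 = ybar - b1 * xbar = -2.0000 - 0.0669 * 9.2500 = -2.6187.

-2.6187


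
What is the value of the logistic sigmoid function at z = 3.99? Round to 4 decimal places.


Compute exp(-3.9900) = 0.0185.
Sigmoid = 1 / (1 + 0.0185) = 1 / 1.0185 = 0.9818.

0.9818


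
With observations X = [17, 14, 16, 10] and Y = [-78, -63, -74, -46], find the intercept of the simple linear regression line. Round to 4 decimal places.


The slope is b1 = -4.6174.
Sample means are xbar = 14.2500 and ybar = -65.2500.
Intercept: b0 = -65.2500 - (-4.6174)(14.2500) = 0.5478.

0.5478


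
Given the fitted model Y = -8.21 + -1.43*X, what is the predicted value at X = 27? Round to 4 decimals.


Substitute X = 27 into the equation:
Y = -8.21 + -1.43 * 27 = -8.21 + -38.6100 = -46.8200.

-46.8200


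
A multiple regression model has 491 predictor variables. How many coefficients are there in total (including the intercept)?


Total coefficients = number of predictors + 1 (for the intercept).
= 491 + 1 = 492.

492


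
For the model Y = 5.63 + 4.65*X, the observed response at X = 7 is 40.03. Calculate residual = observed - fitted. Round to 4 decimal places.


Fitted value at X = 7 is yhat = 5.63 + 4.65*7 = 38.1800.
Residual = 40.03 - 38.1800 = 1.8500.

1.8500


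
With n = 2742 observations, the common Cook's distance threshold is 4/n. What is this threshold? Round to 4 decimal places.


Cook's distance cutoff = 4/n = 4/2742.
= 0.0015.

0.0015


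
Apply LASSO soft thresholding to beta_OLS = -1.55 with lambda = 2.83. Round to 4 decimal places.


Absolute value: |-1.55| = 1.55.
Compare to lambda = 2.83.
Since |beta| <= lambda, the coefficient is set to 0.

0.0000


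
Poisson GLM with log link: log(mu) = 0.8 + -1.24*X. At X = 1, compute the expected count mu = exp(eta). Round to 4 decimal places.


Compute eta = 0.8 + -1.24 * 1 = -0.4400.
Apply inverse link: mu = e^-0.4400 = 0.6440.

0.6440


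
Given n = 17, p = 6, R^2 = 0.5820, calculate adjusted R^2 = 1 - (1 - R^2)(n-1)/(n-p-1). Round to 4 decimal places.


Using the formula:
(1 - 0.5820) = 0.4180.
Multiply by 16/10: 0.4180 * 16 = 6.6880, then 6.6880 / 10 = 0.6688.
Adj R^2 = 1 - 0.6688 = 0.3312.

0.3312


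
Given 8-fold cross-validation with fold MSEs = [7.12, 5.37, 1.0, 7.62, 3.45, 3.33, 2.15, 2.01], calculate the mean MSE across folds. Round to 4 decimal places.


Sum of fold MSEs = 32.0500.
Average = 32.0500 / 8 = 4.0063.

4.0063


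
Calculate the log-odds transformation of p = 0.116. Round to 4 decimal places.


The odds are p/(1-p) = 0.116 / 0.884 = 0.1312.
logit(p) = ln(0.1312) = -2.0309.

-2.0309


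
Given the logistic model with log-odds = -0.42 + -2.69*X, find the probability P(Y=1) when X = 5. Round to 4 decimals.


z = -0.42 + -2.69 * 5 = -13.8700.
Sigmoid: P = 1 / (1 + exp(13.8700)) = 0.0000.

0.0000


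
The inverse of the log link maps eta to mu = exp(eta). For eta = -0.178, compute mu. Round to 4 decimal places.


mu = exp(eta) = exp(-0.178).
= 0.8369.

0.8369


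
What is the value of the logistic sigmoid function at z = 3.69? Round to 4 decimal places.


Compute exp(-3.6900) = 0.0250.
Sigmoid = 1 / (1 + 0.0250) = 1 / 1.0250 = 0.9756.

0.9756


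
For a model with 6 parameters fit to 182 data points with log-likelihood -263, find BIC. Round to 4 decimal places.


Compute k*ln(n) = 6*ln(182) = 6*5.204007 = 31.224042.
Then -2*loglik = 526.
BIC = 31.224042 + 526 = 557.224042, which rounds to 557.2240.

557.2240


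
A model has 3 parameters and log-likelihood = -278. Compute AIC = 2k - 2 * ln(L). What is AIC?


AIC = 2*3 - 2*(-278).
= 6 + 556 = 562.

562


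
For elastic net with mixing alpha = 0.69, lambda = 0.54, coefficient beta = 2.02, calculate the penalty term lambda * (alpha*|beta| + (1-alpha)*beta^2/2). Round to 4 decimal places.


Compute:
L1 = 0.69 * 2.02 = 1.3938.
L2 = 0.31 * 2.02^2 / 2 = 0.6325.
Penalty = 0.54 * (1.3938 + 0.6325) = 1.0942.

1.0942


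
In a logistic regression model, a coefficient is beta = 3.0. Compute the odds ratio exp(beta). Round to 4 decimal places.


exp(3.0) = 20.0855.
So the odds ratio is 20.0855.

20.0855


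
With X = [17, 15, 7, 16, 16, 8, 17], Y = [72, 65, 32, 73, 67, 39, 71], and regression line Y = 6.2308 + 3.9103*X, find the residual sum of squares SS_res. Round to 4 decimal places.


Predicted values from Y = 6.2308 + 3.9103*X.
Residuals: [-0.7059, 0.1147, -1.6029, 4.2044, -1.7956, 1.4868, -1.7059].
SSres = 29.1026.

29.1026


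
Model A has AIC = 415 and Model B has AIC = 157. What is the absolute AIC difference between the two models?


Absolute difference = |415 - 157| = 258.
The model with lower AIC (B) is preferred.

258


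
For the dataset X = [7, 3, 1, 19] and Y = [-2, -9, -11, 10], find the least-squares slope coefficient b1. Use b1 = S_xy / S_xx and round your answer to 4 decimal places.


The sample means are xbar = 7.5000 and ybar = -3.0000.
Compute S_xx = 195.0000 and S_xy = 228.0000.
Slope b1 = S_xy / S_xx = 228.0000 / 195.0000 = 1.1692.

1.1692


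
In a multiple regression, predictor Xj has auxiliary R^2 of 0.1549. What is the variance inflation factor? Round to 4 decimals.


Denominator: 1 - 0.1549 = 0.8451.
VIF = 1 / 0.8451 = 1.1833.

1.1833


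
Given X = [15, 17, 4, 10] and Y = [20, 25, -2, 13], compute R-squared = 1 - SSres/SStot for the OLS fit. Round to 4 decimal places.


The fitted line is Y = -9.1139 + 2.0099*X.
SSres = 5.9901, SStot = 414.0000.
R^2 = 1 - SSres/SStot = 0.9855.

0.9855


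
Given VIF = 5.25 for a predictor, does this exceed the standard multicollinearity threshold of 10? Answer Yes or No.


Compare VIF = 5.25 to the threshold of 10.
5.25 < 10, so the answer is No.

No


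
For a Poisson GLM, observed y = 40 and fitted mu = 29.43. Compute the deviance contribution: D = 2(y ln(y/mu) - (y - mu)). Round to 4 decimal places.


Compute y*ln(y/mu) = 40*ln(40/29.43) = 40*0.306865 = 12.274600.
y - mu = 10.57.
D = 2*(12.274600 - (10.57)) = 3.409200, which rounds to 3.4092.

3.4092


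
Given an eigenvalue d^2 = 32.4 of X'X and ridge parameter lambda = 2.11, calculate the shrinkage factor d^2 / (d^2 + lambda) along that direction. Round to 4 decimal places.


d^2 + lambda = 32.4 + 2.11 = 34.5100.
Shrinkage factor = 32.4/34.5100 = 0.9389.

0.9389


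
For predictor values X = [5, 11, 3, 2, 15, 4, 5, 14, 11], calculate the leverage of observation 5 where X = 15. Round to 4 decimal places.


Compute xbar = 7.7778 with n = 9 observations.
SXX = 197.5556.
Leverage = 1/9 + (15 - 7.7778)^2/197.5556 = 0.3751.

0.3751


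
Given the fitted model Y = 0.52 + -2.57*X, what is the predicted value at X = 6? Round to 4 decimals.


Predicted value:
Y = 0.52 + (-2.57)(6) = 0.52 + -15.4200 = -14.9000.

-14.9000


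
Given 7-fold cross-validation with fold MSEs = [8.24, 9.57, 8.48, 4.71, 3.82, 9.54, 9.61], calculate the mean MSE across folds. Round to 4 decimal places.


Total MSE across folds = 53.9700.
CV-MSE = 53.9700/7 = 7.7100.

7.7100


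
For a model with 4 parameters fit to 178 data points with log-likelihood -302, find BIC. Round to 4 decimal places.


k * ln(n) = 4 * ln(178) = 4 * 5.181784 = 20.727136.
-2 * loglik = -2 * (-302) = 604.
BIC = 20.727136 + 604 = 624.727136, which rounds to 624.7271.

624.7271


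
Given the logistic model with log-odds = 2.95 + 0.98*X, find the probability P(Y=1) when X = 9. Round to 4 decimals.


Linear predictor: z = 2.95 + 0.98 * 9 = 11.7700.
P = 1/(1 + exp(-11.7700)) = 1/(1 + 0.0000) = 1.0000.

1.0000


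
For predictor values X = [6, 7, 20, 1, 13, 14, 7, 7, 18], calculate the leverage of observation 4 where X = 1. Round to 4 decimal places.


Compute xbar = 10.3333 with n = 9 observations.
SXX = 312.0000.
Leverage = 1/9 + (1 - 10.3333)^2/312.0000 = 0.3903.

0.3903


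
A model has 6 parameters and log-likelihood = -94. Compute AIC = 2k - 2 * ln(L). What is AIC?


AIC = 2k - 2*loglik = 2(6) - 2(-94).
= 12 + 188 = 200.

200


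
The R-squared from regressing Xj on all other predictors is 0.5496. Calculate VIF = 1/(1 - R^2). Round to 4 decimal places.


Denominator: 1 - 0.5496 = 0.4504.
VIF = 1 / 0.4504 = 2.2202.

2.2202


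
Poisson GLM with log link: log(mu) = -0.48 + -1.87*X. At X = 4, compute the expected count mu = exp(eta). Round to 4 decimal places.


Compute eta = -0.48 + -1.87 * 4 = -7.9600.
Apply inverse link: mu = e^-7.9600 = 0.0003.

0.0003


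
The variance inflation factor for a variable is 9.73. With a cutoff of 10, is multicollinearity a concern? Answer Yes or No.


Compare VIF = 9.73 to the threshold of 10.
9.73 < 10, so the answer is No.

No


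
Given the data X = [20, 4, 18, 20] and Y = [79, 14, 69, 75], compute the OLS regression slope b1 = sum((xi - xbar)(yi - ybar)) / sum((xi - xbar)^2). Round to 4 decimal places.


The sample means are xbar = 15.5000 and ybar = 59.2500.
Compute S_xx = 179.0000 and S_xy = 704.5000.
Slope b1 = S_xy / S_xx = 704.5000 / 179.0000 = 3.9358.

3.9358


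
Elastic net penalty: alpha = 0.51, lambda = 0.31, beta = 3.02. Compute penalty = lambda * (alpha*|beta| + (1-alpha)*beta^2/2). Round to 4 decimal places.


Compute:
L1 = 0.51 * 3.02 = 1.5402.
L2 = 0.49 * 3.02^2 / 2 = 2.2345.
Penalty = 0.31 * (1.5402 + 2.2345) = 1.1702.

1.1702


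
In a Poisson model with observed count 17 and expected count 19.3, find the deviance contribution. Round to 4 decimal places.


Compute y*ln(y/mu) = 17*ln(17/19.3) = 17*-0.126892 = -2.157164.
y - mu = -2.3.
D = 2*(-2.157164 - (-2.3)) = 0.285672, which rounds to 0.2857.

0.2857


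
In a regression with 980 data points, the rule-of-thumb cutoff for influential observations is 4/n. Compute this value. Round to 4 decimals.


The threshold is 4/n.
4/980 = 0.0041.

0.0041


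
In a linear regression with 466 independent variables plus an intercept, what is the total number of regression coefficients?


Each predictor gets one coefficient, plus one intercept.
Total parameters = 466 + 1 = 467.

467


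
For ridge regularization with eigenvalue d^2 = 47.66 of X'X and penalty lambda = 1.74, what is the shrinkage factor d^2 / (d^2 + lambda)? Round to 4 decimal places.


Denominator = d^2 + lambda = 47.66 + 1.74 = 49.4000.
Shrinkage = 47.66 / 49.4000 = 0.9648.

0.9648


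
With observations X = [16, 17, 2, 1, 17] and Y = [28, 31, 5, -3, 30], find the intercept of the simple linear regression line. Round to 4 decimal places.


The slope is b1 = 1.9026.
Sample means are xbar = 10.6000 and ybar = 18.2000.
Intercept: b0 = 18.2000 - (1.9026)(10.6000) = -1.9675.

-1.9675


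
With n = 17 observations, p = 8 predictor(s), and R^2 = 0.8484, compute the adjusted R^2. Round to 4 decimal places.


Plug in: Adj R^2 = 1 - (1 - 0.8484) * 16/8.
= 1 - 0.1516 * 16/8
= 1 - 2.4256 / 8
= 1 - 0.3032 = 0.6968.

0.6968


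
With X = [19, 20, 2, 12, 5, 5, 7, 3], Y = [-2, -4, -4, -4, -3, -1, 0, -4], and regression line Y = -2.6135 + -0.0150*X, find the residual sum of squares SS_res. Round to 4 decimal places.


Predicted values from Y = -2.6135 + -0.0150*X.
Residuals: [0.8985, -1.0865, -1.3565, -1.2065, -0.3115, 1.6885, 2.7185, -1.3415].
SSres = 17.4214.

17.4214


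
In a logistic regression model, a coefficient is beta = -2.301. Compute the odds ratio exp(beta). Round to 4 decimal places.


Odds ratio = exp(beta) = exp(-2.301).
= 0.1002.

0.1002


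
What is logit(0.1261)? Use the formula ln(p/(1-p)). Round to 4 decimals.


1 - p = 0.8739.
p/(1-p) = 0.1443.
logit = ln(0.1443) = -1.9359.

-1.9359


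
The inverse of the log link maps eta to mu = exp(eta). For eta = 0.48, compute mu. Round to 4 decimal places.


mu = exp(eta) = exp(0.48).
= 1.6161.

1.6161


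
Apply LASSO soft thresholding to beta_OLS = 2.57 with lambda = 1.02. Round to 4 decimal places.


Check: |2.57| = 2.57 vs lambda = 1.02.
Since |beta| > lambda, coefficient = sign(beta)*(|beta| - lambda) = 1.5500.
Soft-thresholded coefficient = 1.5500.

1.5500


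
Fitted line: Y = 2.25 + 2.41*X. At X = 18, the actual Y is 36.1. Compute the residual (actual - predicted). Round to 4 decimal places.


Predicted = 2.25 + 2.41 * 18 = 45.6300.
Residual = 36.1 - 45.6300 = -9.5300.

-9.5300


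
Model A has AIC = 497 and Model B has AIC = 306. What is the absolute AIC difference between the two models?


Compute |497 - 306| = 191.
Model B has the smaller AIC.

191


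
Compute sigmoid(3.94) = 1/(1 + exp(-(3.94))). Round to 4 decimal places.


exp(-3.9400) = 0.0194.
1 + exp(-z) = 1.0194.
sigmoid = 1/1.0194 = 0.9809.

0.9809


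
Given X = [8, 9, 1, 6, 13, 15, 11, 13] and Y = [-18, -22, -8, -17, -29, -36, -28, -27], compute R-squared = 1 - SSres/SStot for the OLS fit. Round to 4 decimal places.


The fitted line is Y = -5.2795 + -1.8785*X.
SSres = 24.7483, SStot = 532.8750.
R^2 = 1 - SSres/SStot = 0.9536.

0.9536


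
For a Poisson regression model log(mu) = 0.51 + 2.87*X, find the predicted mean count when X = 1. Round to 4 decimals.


Linear predictor: eta = 0.51 + (2.87)(1) = 3.3800.
Expected count: mu = exp(3.3800) = 29.3708.

29.3708


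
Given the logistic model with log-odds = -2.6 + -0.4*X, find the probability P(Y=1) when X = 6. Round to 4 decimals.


Linear predictor: z = -2.6 + -0.4 * 6 = -5.0000.
P = 1/(1 + exp(5.0000)) = 1/(1 + 148.4132) = 0.0067.

0.0067


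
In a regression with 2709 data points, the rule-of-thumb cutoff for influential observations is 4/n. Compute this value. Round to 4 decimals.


Using the rule of thumb:
Threshold = 4 / 2709 = 0.0015.

0.0015


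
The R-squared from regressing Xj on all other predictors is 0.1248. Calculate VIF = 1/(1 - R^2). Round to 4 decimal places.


VIF = 1 / (1 - 0.1248).
= 1 / 0.8752 = 1.1426.

1.1426


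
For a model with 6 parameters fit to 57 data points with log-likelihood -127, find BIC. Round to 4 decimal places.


Compute k*ln(n) = 6*ln(57) = 6*4.043051 = 24.258306.
Then -2*loglik = 254.
BIC = 24.258306 + 254 = 278.258306, which rounds to 278.2583.

278.2583


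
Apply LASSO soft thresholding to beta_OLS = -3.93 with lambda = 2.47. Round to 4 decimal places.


Check: |-3.93| = 3.93 vs lambda = 2.47.
Since |beta| > lambda, coefficient = sign(beta)*(|beta| - lambda) = -1.4600.
Soft-thresholded coefficient = -1.4600.

-1.4600


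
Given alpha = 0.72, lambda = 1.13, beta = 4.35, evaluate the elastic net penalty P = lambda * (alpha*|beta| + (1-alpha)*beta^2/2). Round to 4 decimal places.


Compute:
L1 = 0.72 * 4.35 = 3.1320.
L2 = 0.28 * 4.35^2 / 2 = 2.6492.
Penalty = 1.13 * (3.1320 + 2.6492) = 6.5327.

6.5327


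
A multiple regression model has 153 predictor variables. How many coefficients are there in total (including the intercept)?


Each predictor gets one coefficient, plus one intercept.
Total parameters = 153 + 1 = 154.

154


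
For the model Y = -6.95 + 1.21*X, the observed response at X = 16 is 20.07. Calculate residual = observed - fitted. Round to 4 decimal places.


Compute yhat = -6.95 + (1.21)(16) = 12.4100.
Residual = actual - predicted = 20.07 - 12.4100 = 7.6600.

7.6600


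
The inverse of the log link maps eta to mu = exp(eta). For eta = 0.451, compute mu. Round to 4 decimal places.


mu = exp(eta) = exp(0.451).
= 1.5699.

1.5699


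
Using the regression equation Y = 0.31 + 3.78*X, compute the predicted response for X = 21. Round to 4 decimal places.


Plug X = 21 into Y = 0.31 + 3.78*X:
Y = 0.31 + 79.3800 = 79.6900.

79.6900


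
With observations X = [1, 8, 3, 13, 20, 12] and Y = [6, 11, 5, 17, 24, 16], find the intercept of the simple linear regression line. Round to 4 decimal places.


First find the slope: b1 = 1.0244.
Means: xbar = 9.5000, ybar = 13.1667.
b0 = ybar - b1 * xbar = 13.1667 - 1.0244 * 9.5000 = 3.4345.

3.4345


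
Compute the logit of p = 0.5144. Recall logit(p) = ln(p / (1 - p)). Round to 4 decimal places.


1 - p = 0.4856.
p/(1-p) = 1.0593.
logit = ln(1.0593) = 0.0576.

0.0576


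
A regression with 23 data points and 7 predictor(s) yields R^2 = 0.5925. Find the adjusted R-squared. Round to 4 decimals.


Using the formula:
(1 - 0.5925) = 0.4075.
Multiply by 22/15: 0.4075 * 22 = 8.9650, then 8.9650 / 15 = 0.5977.
Adj R^2 = 1 - 0.5977 = 0.4023.

0.4023


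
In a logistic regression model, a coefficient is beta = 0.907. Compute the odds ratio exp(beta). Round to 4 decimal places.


exp(0.907) = 2.4769.
So the odds ratio is 2.4769.

2.4769


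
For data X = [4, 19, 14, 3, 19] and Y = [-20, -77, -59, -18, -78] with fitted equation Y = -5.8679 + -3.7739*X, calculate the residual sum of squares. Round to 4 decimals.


Compute predicted values, then residuals = yi - yhat_i.
Residuals: [0.9635, 0.5720, -0.2975, -0.8104, -0.4280].
SSres = sum(residual^2) = 2.1840.

2.1840


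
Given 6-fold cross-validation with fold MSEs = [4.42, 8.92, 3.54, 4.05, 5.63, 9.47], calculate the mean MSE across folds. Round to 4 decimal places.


Add all fold MSEs: 36.0300.
Divide by k = 6: 36.0300/6 = 6.0050.

6.0050


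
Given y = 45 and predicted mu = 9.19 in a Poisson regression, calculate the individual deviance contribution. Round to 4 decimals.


Compute y*ln(y/mu) = 45*ln(45/9.19) = 45*1.588547 = 71.484615.
y - mu = 35.81.
D = 2*(71.484615 - (35.81)) = 71.349230, which rounds to 71.3492.

71.3492


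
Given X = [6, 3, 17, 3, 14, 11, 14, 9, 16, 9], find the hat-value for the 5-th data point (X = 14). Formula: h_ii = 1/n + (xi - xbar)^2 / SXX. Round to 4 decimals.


Mean of X: xbar = 10.2000.
SXX = 233.6000.
For X = 14: h = 1/10 + (14 - 10.2000)^2/233.6000 = 0.1618.

0.1618


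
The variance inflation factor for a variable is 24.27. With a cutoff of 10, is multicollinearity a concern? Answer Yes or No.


Compare VIF = 24.27 to the threshold of 10.
24.27 >= 10, so the answer is Yes.

Yes


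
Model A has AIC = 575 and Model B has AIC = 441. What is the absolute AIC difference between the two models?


Absolute difference = |575 - 441| = 134.
The model with lower AIC (B) is preferred.

134


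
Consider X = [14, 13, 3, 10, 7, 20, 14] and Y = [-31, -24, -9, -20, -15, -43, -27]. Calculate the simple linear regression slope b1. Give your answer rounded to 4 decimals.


The sample means are xbar = 11.5714 and ybar = -24.1429.
Compute S_xx = 181.7143 and S_xy = -360.4286.
Slope b1 = S_xy / S_xx = -360.4286 / 181.7143 = -1.9835.

-1.9835


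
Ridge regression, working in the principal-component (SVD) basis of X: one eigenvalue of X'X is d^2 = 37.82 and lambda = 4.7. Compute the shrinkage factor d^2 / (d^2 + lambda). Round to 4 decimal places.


Denominator = d^2 + lambda = 37.82 + 4.7 = 42.5200.
Shrinkage = 37.82 / 42.5200 = 0.8895.

0.8895


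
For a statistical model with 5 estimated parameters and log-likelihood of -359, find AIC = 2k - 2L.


Compute:
2k = 2*5 = 10.
-2*loglik = -2*(-359) = 718.
AIC = 10 + 718 = 728.

728


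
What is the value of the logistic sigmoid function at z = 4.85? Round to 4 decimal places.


exp(-4.8500) = 0.0078.
1 + exp(-z) = 1.0078.
sigmoid = 1/1.0078 = 0.9922.

0.9922


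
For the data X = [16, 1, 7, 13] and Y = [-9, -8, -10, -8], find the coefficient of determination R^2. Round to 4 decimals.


The fitted line is Y = -8.5932 + -0.0169*X.
SSres = 2.7119, SStot = 2.7500.
R^2 = 1 - SSres/SStot = 0.0139.

0.0139


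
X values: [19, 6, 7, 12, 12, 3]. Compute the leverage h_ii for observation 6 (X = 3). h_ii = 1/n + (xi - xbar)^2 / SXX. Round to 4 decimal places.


Compute xbar = 9.8333 with n = 6 observations.
SXX = 162.8333.
Leverage = 1/6 + (3 - 9.8333)^2/162.8333 = 0.4534.

0.4534


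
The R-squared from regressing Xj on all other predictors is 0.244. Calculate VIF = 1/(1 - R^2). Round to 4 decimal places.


VIF = 1 / (1 - 0.244).
= 1 / 0.756 = 1.3228.

1.3228


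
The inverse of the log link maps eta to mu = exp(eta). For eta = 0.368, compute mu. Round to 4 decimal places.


The inverse log link gives:
mu = exp(0.368) = 1.4448.

1.4448


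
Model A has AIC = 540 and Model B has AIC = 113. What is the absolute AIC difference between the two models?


|AIC_A - AIC_B| = |540 - 113| = 427.
Model B is preferred (lower AIC).

427


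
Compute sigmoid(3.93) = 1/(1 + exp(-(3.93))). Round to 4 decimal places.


Compute exp(-3.9300) = 0.0196.
Sigmoid = 1 / (1 + 0.0196) = 1 / 1.0196 = 0.9807.

0.9807


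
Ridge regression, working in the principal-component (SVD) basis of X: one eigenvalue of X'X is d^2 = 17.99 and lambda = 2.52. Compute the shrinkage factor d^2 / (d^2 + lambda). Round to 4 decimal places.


d^2 + lambda = 17.99 + 2.52 = 20.5100.
Shrinkage factor = 17.99/20.5100 = 0.8771.

0.8771


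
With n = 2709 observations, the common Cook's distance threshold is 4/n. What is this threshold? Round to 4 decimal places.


Cook's distance cutoff = 4/n = 4/2709.
= 0.0015.

0.0015


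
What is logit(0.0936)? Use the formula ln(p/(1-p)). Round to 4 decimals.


Compute the odds: 0.0936/0.9064 = 0.1033.
Take the natural log: ln(0.1033) = -2.2705.

-2.2705


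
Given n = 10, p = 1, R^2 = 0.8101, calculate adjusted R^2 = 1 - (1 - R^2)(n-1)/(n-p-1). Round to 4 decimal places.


Using the formula:
(1 - 0.8101) = 0.1899.
Multiply by 9/8: 0.1899 * 9 = 1.7091, then 1.7091 / 8 = 0.2136.
Adj R^2 = 1 - 0.2136 = 0.7864.

0.7864


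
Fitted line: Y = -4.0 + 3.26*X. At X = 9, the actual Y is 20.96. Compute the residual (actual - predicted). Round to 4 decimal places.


Fitted value at X = 9 is yhat = -4.0 + 3.26*9 = 25.3400.
Residual = 20.96 - 25.3400 = -4.3800.

-4.3800


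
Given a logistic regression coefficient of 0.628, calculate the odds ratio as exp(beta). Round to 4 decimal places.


exp(0.628) = 1.8739.
So the odds ratio is 1.8739.

1.8739


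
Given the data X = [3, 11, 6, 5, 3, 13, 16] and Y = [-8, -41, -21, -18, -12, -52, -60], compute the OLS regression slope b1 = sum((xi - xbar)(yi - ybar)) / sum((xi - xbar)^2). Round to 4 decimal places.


Calculate xbar = 8.1429, ybar = -30.2857.
S_xx = 160.8571, S_xy = -636.7143.
Using b1 = S_xy / S_xx = -636.7143 / 160.8571, we get b1 = -3.9583.

-3.9583


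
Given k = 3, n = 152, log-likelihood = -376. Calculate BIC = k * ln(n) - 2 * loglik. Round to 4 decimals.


Compute k*ln(n) = 3*ln(152) = 3*5.023881 = 15.071643.
Then -2*loglik = 752.
BIC = 15.071643 + 752 = 767.071643, which rounds to 767.0716.

767.0716


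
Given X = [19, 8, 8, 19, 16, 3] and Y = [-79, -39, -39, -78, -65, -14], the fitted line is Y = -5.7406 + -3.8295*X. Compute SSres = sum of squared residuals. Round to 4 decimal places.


Predicted values from Y = -5.7406 + -3.8295*X.
Residuals: [-0.4989, -2.6234, -2.6234, 0.5011, 2.0126, 3.2291].
SSres = 28.7421.

28.7421


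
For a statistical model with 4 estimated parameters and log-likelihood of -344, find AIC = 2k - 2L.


Compute:
2k = 2*4 = 8.
-2*loglik = -2*(-344) = 688.
AIC = 8 + 688 = 696.

696


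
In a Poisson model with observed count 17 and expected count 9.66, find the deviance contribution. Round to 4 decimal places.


y/mu = 17/9.66 = 1.759834 (approx.), and ln(17/9.66) = 0.565220.
y * ln(y/mu) = 17 * 0.565220 = 9.608740.
y - mu = 7.34.
D = 2 * (9.608740 - 7.34) = 4.537480, which rounds to 4.5375.

4.5375


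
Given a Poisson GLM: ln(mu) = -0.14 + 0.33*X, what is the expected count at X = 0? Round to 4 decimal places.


Compute eta = -0.14 + 0.33 * 0 = -0.1400.
Apply inverse link: mu = e^-0.1400 = 0.8694.

0.8694


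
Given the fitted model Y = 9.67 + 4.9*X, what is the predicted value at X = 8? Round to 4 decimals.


Plug X = 8 into Y = 9.67 + 4.9*X:
Y = 9.67 + 39.2000 = 48.8700.

48.8700


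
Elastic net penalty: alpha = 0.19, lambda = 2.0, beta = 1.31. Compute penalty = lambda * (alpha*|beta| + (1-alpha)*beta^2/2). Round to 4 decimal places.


alpha * |beta| = 0.19 * 1.31 = 0.2489.
(1-alpha) * beta^2/2 = 0.81 * 1.7161/2 = 0.6950.
Total = 2.0 * (0.2489 + 0.6950) = 1.8878.

1.8878


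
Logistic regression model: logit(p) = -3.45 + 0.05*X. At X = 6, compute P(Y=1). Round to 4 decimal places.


Compute z = -3.45 + (0.05)(6) = -3.1500.
exp(-z) = 23.3361.
P = 1/(1 + 23.3361) = 0.0411.

0.0411


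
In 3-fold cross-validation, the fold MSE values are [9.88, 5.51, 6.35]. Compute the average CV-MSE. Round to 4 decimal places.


Add all fold MSEs: 21.7400.
Divide by k = 3: 21.7400/3 = 7.2467.

7.2467


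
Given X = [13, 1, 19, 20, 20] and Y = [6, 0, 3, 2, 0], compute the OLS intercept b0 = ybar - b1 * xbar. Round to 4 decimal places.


The slope is b1 = 0.0543.
Sample means are xbar = 14.6000 and ybar = 2.2000.
Intercept: b0 = 2.2000 - (0.0543)(14.6000) = 1.4072.

1.4072


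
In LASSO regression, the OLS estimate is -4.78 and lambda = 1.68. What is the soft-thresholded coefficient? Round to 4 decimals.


Check: |-4.78| = 4.78 vs lambda = 1.68.
Since |beta| > lambda, coefficient = sign(beta)*(|beta| - lambda) = -3.1000.
Soft-thresholded coefficient = -3.1000.

-3.1000


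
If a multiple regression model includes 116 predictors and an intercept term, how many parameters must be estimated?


Total coefficients = number of predictors + 1 (for the intercept).
= 116 + 1 = 117.

117


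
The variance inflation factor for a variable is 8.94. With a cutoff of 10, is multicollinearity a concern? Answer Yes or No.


Check: VIF = 8.94 vs threshold = 10.
Since 8.94 < 10, the answer is No.

No


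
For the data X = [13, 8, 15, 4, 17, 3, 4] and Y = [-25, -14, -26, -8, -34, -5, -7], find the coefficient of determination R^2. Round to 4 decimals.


After computing the OLS fit (b0=0.6676, b1=-1.9324):
SSres = 10.5014, SStot = 768.0000.
R^2 = 1 - 10.5014/768.0000 = 0.9863.

0.9863


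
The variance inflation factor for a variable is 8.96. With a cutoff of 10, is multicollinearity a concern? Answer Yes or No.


Compare VIF = 8.96 to the threshold of 10.
8.96 < 10, so the answer is No.

No


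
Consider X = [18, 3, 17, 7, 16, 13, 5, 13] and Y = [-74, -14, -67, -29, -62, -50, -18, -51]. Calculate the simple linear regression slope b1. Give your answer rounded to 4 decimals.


First compute the means: xbar = 11.5000, ybar = -45.6250.
Then S_xx = sum((xi - xbar)^2) = 232.0000.
S_xy = sum((xi - xbar)(yi - ybar)) = -913.5000.
b1 = S_xy / S_xx = -913.5000 / 232.0000 = -3.9375.

-3.9375
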